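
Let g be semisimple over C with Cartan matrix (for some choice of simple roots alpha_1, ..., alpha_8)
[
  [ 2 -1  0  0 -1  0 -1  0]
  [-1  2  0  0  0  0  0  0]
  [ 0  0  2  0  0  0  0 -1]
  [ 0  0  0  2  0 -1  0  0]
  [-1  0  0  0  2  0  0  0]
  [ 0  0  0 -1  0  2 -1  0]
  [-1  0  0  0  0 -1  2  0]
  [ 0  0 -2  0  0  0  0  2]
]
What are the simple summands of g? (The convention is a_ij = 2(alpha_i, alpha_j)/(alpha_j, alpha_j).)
type B_2 ⊕ type D_6

The diagram associated to this matrix has two connected components: the simple roots {alpha_3, alpha_8} form a chain of 2 nodes with a double edge at one end; the terminal node there is the unique short simple root (B_2), and {alpha_1, alpha_2, alpha_4, alpha_5, alpha_6, alpha_7} form a chain of 4 nodes with a fork of two nodes at one end (D_6). A semisimple Lie algebra decomposes uniquely as the direct sum of simple ideals, one per connected component of its Dynkin diagram, so g ≅ B_2 ⊕ D_6 (dimension 10 + 66 = 76).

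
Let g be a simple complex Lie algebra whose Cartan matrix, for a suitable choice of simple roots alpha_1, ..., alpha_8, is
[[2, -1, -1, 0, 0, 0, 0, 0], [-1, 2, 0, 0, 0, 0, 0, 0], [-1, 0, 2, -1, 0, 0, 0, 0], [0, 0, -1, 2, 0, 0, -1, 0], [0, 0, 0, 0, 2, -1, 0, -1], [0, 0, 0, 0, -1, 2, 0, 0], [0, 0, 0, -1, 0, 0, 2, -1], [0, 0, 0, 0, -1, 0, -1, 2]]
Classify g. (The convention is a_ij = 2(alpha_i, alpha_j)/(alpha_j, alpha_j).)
The matrix has rank 8 with 2's on the diagonal. Reading the off-diagonal entries as Dynkin edges (a single edge where a_ij = a_ji = -1; a double or triple edge where a_ij * a_ji = 2 or 3), the diagram is a chain of 8 nodes with single edges (A_8). One simple-root ordering that puts it in standard form is (alpha_6, alpha_5, alpha_8, alpha_7, alpha_4, alpha_3, alpha_1, alpha_2). So the algebra is type A_8, i.e. sl(9).

A_8 (sl(9))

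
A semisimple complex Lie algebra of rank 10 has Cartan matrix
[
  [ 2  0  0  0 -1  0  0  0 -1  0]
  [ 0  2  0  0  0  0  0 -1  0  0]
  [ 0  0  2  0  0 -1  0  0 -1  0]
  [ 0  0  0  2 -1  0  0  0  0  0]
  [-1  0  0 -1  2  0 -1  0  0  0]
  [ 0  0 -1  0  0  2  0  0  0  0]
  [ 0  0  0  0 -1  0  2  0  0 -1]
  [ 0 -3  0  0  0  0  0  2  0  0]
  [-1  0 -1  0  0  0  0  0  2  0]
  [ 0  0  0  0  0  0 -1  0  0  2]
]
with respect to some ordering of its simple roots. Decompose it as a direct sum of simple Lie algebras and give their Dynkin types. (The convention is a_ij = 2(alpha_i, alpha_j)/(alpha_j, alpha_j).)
The diagram associated to this matrix has two connected components: the simple roots {alpha_1, alpha_3, alpha_4, alpha_5, alpha_6, alpha_7, alpha_9, alpha_10} form a chain of 7 nodes with one extra node attached to the third node from one end (E_8), and {alpha_2, alpha_8} form two nodes joined by a triple edge (G_2). A semisimple Lie algebra decomposes uniquely as the direct sum of simple ideals, one per connected component of its Dynkin diagram, so g ≅ E_8 ⊕ G_2 (dimension 248 + 14 = 262).

type E_8 ⊕ type G_2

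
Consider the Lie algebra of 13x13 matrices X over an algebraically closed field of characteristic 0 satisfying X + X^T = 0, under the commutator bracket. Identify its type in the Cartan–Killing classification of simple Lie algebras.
B6

This is so(13) with 13 odd, which has dimension 13(13-1)/2 = 78 and rank (13-1)/2 = 6. In the classification of classical Lie algebras, the orthogonal algebra so(2n+1) in an odd number of variables has type B_n; here n = 6, so the Dynkin diagram is a chain of 6 nodes with a double edge at one end; the terminal node there is the unique short simple root (B_6). Hence the type is B_6.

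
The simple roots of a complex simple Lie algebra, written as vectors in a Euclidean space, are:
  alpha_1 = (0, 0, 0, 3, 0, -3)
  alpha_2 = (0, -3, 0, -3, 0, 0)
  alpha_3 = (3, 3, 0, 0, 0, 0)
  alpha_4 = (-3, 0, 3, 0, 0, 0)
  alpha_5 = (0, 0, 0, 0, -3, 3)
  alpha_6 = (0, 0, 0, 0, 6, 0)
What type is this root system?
Compute the Cartan integers a_ij = 2(alpha_i, alpha_j)/(alpha_j, alpha_j); the resulting 6x6 Cartan matrix is
[[2, -1, 0, 0, -1, 0], [-1, 2, -1, 0, 0, 0], [0, -1, 2, -1, 0, 0], [0, 0, -1, 2, 0, 0], [-1, 0, 0, 0, 2, -1], [0, 0, 0, 0, -2, 2]].
The roots have two lengths (squared-length ratio 2:1); the short ones are alpha_{1,2,3,4,5}. The associated Dynkin diagram is a chain of 6 nodes with a double edge at one end; the terminal node there is the unique long simple root (C_6), so the type is C_6 (the algebra sp(12)).

C6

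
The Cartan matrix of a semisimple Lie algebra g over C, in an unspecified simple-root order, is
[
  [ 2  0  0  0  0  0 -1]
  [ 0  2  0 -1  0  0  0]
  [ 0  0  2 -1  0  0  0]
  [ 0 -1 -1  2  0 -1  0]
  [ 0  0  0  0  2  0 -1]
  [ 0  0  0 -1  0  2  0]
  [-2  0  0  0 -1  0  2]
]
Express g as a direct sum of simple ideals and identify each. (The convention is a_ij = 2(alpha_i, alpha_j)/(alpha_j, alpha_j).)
The diagram associated to this matrix has two connected components: the simple roots {alpha_1, alpha_5, alpha_7} form a chain of 3 nodes with a double edge at one end; the terminal node there is the unique short simple root (B_3), and {alpha_2, alpha_3, alpha_4, alpha_6} form a chain of 2 nodes with a fork of two nodes at one end (D_4). A semisimple Lie algebra decomposes uniquely as the direct sum of simple ideals, one per connected component of its Dynkin diagram, so g ≅ B_3 ⊕ D_4 (dimension 21 + 28 = 49).

B_3 ⊕ D_4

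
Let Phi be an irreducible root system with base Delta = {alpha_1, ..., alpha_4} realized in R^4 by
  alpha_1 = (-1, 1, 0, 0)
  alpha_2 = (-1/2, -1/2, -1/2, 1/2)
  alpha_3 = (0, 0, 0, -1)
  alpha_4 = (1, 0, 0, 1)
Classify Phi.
F_4

Compute the Cartan integers a_ij = 2(alpha_i, alpha_j)/(alpha_j, alpha_j); the resulting 4x4 Cartan matrix is
[[2, 0, 0, -1], [0, 2, -1, 0], [0, -1, 2, -1], [-1, 0, -2, 2]].
The roots have two lengths (squared-length ratio 2:1); the short ones are alpha_{2,3}. The associated Dynkin diagram is a chain of 4 nodes with a double edge between the middle two (F_4), so the type is F_4.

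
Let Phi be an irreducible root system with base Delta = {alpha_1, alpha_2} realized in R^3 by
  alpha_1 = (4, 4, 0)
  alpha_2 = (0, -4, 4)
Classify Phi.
A_2

Compute the Cartan integers a_ij = 2(alpha_i, alpha_j)/(alpha_j, alpha_j); the resulting 2x2 Cartan matrix is
[[2, -1], [-1, 2]].
All simple roots have the same length, so the diagram is simply laced. The associated Dynkin diagram is a chain of 2 nodes with single edges (A_2), so the type is A_2 (the algebra sl(3)).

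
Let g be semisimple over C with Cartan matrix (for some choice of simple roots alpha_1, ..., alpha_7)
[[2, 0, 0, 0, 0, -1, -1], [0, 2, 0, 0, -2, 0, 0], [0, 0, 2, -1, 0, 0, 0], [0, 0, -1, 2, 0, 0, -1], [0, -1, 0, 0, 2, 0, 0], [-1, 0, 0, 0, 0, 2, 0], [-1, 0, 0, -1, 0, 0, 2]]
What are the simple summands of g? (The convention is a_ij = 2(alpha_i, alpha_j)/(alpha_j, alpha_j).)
A_5 + B_2

The diagram associated to this matrix has two connected components: the simple roots {alpha_1, alpha_3, alpha_4, alpha_6, alpha_7} form a chain of 5 nodes with single edges (A_5), and {alpha_2, alpha_5} form a chain of 2 nodes with a double edge at one end; the terminal node there is the unique short simple root (B_2). A semisimple Lie algebra decomposes uniquely as the direct sum of simple ideals, one per connected component of its Dynkin diagram, so g ≅ A_5 ⊕ B_2 (dimension 35 + 10 = 45).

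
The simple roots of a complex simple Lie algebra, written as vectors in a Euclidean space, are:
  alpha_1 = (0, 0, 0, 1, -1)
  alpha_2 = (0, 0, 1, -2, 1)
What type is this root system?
Compute the Cartan integers a_ij = 2(alpha_i, alpha_j)/(alpha_j, alpha_j); the resulting 2x2 Cartan matrix is
[[2, -1], [-3, 2]].
The roots have two lengths (squared-length ratio 3:1); the short ones are alpha_{1}. The associated Dynkin diagram is two nodes joined by a triple edge (G_2), so the type is G_2.

G_2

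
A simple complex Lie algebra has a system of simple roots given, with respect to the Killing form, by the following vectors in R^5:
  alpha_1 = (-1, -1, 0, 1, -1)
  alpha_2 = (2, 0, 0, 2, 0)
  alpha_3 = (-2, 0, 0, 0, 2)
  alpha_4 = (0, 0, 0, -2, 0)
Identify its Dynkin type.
F_4

Compute the Cartan integers a_ij = 2(alpha_i, alpha_j)/(alpha_j, alpha_j); the resulting 4x4 Cartan matrix is
[[2, 0, 0, -1], [0, 2, -1, -2], [0, -1, 2, 0], [-1, -1, 0, 2]].
The roots have two lengths (squared-length ratio 2:1); the short ones are alpha_{1,4}. The associated Dynkin diagram is a chain of 4 nodes with a double edge between the middle two (F_4), so the type is F_4.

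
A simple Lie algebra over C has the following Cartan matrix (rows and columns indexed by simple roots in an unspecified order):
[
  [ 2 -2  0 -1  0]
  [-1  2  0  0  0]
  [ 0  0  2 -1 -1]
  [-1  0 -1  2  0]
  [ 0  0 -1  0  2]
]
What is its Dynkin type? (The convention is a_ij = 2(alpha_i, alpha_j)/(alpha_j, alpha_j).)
The matrix has rank 5 with 2's on the diagonal. Reading the off-diagonal entries as Dynkin edges (a single edge where a_ij = a_ji = -1; a double or triple edge where a_ij * a_ji = 2 or 3), the diagram is a chain of 5 nodes with a double edge at one end; the terminal node there is the unique short simple root (B_5). One simple-root ordering that puts it in standard form is (alpha_5, alpha_3, alpha_4, alpha_1, alpha_2). So the algebra is type B_5, i.e. so(11).

B_5 (so(11))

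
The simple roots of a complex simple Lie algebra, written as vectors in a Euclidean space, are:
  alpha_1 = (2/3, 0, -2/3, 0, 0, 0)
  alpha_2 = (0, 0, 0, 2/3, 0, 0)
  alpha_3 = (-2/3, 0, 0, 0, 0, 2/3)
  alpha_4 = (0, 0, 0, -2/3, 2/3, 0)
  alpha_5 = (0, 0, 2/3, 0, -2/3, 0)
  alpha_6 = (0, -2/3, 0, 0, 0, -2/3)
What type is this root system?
Compute the Cartan integers a_ij = 2(alpha_i, alpha_j)/(alpha_j, alpha_j); the resulting 6x6 Cartan matrix is
[[2, 0, -1, 0, -1, 0], [0, 2, 0, -1, 0, 0], [-1, 0, 2, 0, 0, -1], [0, -2, 0, 2, -1, 0], [-1, 0, 0, -1, 2, 0], [0, 0, -1, 0, 0, 2]].
The roots have two lengths (squared-length ratio 2:1); the short ones are alpha_{2}. The associated Dynkin diagram is a chain of 6 nodes with a double edge at one end; the terminal node there is the unique short simple root (B_6), so the type is B_6 (the algebra so(13)).

B6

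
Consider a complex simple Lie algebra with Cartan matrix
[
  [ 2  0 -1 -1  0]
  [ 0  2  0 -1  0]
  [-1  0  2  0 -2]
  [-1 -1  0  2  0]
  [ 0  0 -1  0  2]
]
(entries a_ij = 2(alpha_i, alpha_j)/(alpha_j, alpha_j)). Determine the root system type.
B_5 (so(11))

The matrix has rank 5 with 2's on the diagonal. Reading the off-diagonal entries as Dynkin edges (a single edge where a_ij = a_ji = -1; a double or triple edge where a_ij * a_ji = 2 or 3), the diagram is a chain of 5 nodes with a double edge at one end; the terminal node there is the unique short simple root (B_5). One simple-root ordering that puts it in standard form is (alpha_2, alpha_4, alpha_1, alpha_3, alpha_5). So the algebra is type B_5, i.e. so(11).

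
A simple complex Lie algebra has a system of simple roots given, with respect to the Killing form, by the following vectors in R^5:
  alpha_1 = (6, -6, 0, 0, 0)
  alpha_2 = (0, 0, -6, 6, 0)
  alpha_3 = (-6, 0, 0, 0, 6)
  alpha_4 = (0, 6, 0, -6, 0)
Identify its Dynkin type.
A_4 (sl(5))

Compute the Cartan integers a_ij = 2(alpha_i, alpha_j)/(alpha_j, alpha_j); the resulting 4x4 Cartan matrix is
[[2, 0, -1, -1], [0, 2, 0, -1], [-1, 0, 2, 0], [-1, -1, 0, 2]].
All simple roots have the same length, so the diagram is simply laced. The associated Dynkin diagram is a chain of 4 nodes with single edges (A_4), so the type is A_4 (the algebra sl(5)).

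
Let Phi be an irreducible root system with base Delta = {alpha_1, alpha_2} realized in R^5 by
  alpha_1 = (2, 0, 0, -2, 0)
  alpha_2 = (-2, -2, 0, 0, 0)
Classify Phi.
A_2

Compute the Cartan integers a_ij = 2(alpha_i, alpha_j)/(alpha_j, alpha_j); the resulting 2x2 Cartan matrix is
[[2, -1], [-1, 2]].
All simple roots have the same length, so the diagram is simply laced. The associated Dynkin diagram is a chain of 2 nodes with single edges (A_2), so the type is A_2 (the algebra sl(3)).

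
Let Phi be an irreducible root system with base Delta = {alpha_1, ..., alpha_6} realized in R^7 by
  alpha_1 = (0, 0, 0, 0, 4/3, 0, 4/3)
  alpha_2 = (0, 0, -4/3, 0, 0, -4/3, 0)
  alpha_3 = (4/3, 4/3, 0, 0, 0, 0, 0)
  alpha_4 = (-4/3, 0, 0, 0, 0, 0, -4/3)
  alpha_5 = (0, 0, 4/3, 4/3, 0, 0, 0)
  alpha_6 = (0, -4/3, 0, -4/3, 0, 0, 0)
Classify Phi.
Compute the Cartan integers a_ij = 2(alpha_i, alpha_j)/(alpha_j, alpha_j); the resulting 6x6 Cartan matrix is
[[2, 0, 0, -1, 0, 0], [0, 2, 0, 0, -1, 0], [0, 0, 2, -1, 0, -1], [-1, 0, -1, 2, 0, 0], [0, -1, 0, 0, 2, -1], [0, 0, -1, 0, -1, 2]].
All simple roots have the same length, so the diagram is simply laced. The associated Dynkin diagram is a chain of 6 nodes with single edges (A_6), so the type is A_6 (the algebra sl(7)).

A6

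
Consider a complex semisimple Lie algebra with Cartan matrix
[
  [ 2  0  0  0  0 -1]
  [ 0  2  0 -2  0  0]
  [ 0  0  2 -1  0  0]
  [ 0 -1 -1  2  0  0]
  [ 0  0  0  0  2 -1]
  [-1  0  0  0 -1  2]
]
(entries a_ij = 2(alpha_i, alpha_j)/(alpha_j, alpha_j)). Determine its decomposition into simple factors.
A3 + C3

The diagram associated to this matrix has two connected components: the simple roots {alpha_1, alpha_5, alpha_6} form a chain of 3 nodes with single edges (A_3), and {alpha_2, alpha_3, alpha_4} form a chain of 3 nodes with a double edge at one end; the terminal node there is the unique long simple root (C_3). A semisimple Lie algebra decomposes uniquely as the direct sum of simple ideals, one per connected component of its Dynkin diagram, so g ≅ A_3 ⊕ C_3 (dimension 15 + 21 = 36).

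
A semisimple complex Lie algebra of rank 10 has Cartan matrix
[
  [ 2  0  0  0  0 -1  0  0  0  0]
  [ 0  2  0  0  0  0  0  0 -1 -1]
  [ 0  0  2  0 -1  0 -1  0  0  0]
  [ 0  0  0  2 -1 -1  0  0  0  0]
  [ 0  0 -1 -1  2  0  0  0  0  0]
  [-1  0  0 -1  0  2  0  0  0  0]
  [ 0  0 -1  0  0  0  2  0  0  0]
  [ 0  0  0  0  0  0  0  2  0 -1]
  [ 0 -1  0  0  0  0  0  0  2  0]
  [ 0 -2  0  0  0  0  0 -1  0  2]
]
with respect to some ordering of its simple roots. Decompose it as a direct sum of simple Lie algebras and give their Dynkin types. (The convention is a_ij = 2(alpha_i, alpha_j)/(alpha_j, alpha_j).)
The diagram associated to this matrix has two connected components: the simple roots {alpha_1, alpha_3, alpha_4, alpha_5, alpha_6, alpha_7} form a chain of 6 nodes with single edges (A_6), and {alpha_2, alpha_8, alpha_9, alpha_10} form a chain of 4 nodes with a double edge between the middle two (F_4). A semisimple Lie algebra decomposes uniquely as the direct sum of simple ideals, one per connected component of its Dynkin diagram, so g ≅ A_6 ⊕ F_4 (dimension 48 + 52 = 100).

A_6 ⊕ F_4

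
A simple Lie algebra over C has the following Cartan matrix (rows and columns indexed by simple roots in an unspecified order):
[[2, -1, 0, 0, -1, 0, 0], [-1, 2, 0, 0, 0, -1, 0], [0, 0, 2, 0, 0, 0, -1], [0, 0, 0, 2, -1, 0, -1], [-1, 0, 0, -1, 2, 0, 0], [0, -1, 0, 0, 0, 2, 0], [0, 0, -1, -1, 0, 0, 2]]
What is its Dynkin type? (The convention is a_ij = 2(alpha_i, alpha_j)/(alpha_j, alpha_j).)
A_7 (sl(8))

The matrix has rank 7 with 2's on the diagonal. Reading the off-diagonal entries as Dynkin edges (a single edge where a_ij = a_ji = -1; a double or triple edge where a_ij * a_ji = 2 or 3), the diagram is a chain of 7 nodes with single edges (A_7). One simple-root ordering that puts it in standard form is (alpha_6, alpha_2, alpha_1, alpha_5, alpha_4, alpha_7, alpha_3). So the algebra is type A_7, i.e. sl(8).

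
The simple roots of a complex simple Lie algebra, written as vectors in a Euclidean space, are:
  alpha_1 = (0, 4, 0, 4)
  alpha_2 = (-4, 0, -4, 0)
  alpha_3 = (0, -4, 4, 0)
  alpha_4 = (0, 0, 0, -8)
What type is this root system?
Compute the Cartan integers a_ij = 2(alpha_i, alpha_j)/(alpha_j, alpha_j); the resulting 4x4 Cartan matrix is
[[2, 0, -1, -1], [0, 2, -1, 0], [-1, -1, 2, 0], [-2, 0, 0, 2]].
The roots have two lengths (squared-length ratio 2:1); the short ones are alpha_{1,2,3}. The associated Dynkin diagram is a chain of 4 nodes with a double edge at one end; the terminal node there is the unique long simple root (C_4), so the type is C_4 (the algebra sp(8)).

C4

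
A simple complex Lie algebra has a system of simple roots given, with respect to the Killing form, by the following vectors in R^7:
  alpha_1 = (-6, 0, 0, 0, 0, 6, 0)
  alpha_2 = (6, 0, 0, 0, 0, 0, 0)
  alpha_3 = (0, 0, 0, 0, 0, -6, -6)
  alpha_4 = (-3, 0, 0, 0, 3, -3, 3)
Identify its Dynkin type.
Compute the Cartan integers a_ij = 2(alpha_i, alpha_j)/(alpha_j, alpha_j); the resulting 4x4 Cartan matrix is
[[2, -2, -1, 0], [-1, 2, 0, -1], [-1, 0, 2, 0], [0, -1, 0, 2]].
The roots have two lengths (squared-length ratio 2:1); the short ones are alpha_{2,4}. The associated Dynkin diagram is a chain of 4 nodes with a double edge between the middle two (F_4), so the type is F_4.

F_4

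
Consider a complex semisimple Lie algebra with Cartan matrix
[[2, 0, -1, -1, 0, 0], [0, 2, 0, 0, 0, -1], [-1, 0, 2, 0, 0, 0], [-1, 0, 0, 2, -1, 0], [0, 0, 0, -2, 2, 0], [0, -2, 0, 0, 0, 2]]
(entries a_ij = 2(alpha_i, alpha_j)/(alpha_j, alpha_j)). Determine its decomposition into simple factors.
B_2 ⊕ C_4

The diagram associated to this matrix has two connected components: the simple roots {alpha_2, alpha_6} form a chain of 2 nodes with a double edge at one end; the terminal node there is the unique short simple root (B_2), and {alpha_1, alpha_3, alpha_4, alpha_5} form a chain of 4 nodes with a double edge at one end; the terminal node there is the unique long simple root (C_4). A semisimple Lie algebra decomposes uniquely as the direct sum of simple ideals, one per connected component of its Dynkin diagram, so g ≅ B_2 ⊕ C_4 (dimension 10 + 36 = 46).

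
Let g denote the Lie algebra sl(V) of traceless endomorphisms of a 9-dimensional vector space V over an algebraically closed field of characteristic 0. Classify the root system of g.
type A_8

This is sl(9), which has dimension 9^2 - 1 = 80 and rank 9 - 1 = 8 (a Cartan subalgebra is the diagonal traceless matrices). In the classification of classical Lie algebras, the special linear algebra sl(n+1) has type A_n; here n = 8, so the Dynkin diagram is a chain of 8 nodes with single edges (A_8). Hence the type is A_8.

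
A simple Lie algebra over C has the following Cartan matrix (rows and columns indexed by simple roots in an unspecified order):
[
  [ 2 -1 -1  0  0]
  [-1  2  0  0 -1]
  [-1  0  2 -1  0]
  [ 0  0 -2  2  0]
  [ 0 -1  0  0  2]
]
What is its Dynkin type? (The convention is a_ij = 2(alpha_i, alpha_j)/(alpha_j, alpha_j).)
The matrix has rank 5 with 2's on the diagonal. Reading the off-diagonal entries as Dynkin edges (a single edge where a_ij = a_ji = -1; a double or triple edge where a_ij * a_ji = 2 or 3), the diagram is a chain of 5 nodes with a double edge at one end; the terminal node there is the unique long simple root (C_5). One simple-root ordering that puts it in standard form is (alpha_5, alpha_2, alpha_1, alpha_3, alpha_4). So the algebra is type C_5, i.e. sp(10).

C5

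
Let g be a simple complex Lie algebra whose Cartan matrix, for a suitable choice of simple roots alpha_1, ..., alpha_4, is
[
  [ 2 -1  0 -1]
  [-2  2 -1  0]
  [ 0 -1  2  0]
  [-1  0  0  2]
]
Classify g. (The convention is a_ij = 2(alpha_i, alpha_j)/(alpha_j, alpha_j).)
The matrix has rank 4 with 2's on the diagonal. Reading the off-diagonal entries as Dynkin edges (a single edge where a_ij = a_ji = -1; a double or triple edge where a_ij * a_ji = 2 or 3), the diagram is a chain of 4 nodes with a double edge between the middle two (F_4). One simple-root ordering that puts it in standard form is (alpha_3, alpha_2, alpha_1, alpha_4). So the algebra is type F_4.

F_4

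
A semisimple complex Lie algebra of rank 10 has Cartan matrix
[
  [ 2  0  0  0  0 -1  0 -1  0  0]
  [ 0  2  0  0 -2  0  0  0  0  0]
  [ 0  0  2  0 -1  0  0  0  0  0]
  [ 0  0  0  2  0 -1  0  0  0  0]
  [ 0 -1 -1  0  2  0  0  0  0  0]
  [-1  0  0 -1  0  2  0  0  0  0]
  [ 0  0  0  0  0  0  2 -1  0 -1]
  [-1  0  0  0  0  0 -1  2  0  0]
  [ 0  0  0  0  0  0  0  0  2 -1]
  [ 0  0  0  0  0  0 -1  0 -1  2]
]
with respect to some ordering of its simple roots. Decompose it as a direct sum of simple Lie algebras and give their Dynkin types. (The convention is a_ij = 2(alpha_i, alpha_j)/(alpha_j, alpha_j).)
The diagram associated to this matrix has two connected components: the simple roots {alpha_1, alpha_4, alpha_6, alpha_7, alpha_8, alpha_9, alpha_10} form a chain of 7 nodes with single edges (A_7), and {alpha_2, alpha_3, alpha_5} form a chain of 3 nodes with a double edge at one end; the terminal node there is the unique long simple root (C_3). A semisimple Lie algebra decomposes uniquely as the direct sum of simple ideals, one per connected component of its Dynkin diagram, so g ≅ A_7 ⊕ C_3 (dimension 63 + 21 = 84).

A_7 (sl(8)) ⊕ C_3 (sp(6))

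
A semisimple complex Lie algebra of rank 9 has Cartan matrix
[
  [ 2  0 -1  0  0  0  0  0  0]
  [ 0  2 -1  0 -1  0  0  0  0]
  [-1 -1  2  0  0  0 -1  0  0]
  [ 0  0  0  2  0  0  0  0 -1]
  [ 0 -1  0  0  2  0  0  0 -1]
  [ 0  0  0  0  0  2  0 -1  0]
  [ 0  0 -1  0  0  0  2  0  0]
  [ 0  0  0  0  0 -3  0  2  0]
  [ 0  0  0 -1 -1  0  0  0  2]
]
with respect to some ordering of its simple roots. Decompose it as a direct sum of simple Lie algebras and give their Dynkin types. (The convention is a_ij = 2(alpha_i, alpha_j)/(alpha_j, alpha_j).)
D_7 + G_2

The diagram associated to this matrix has two connected components: the simple roots {alpha_1, alpha_2, alpha_3, alpha_4, alpha_5, alpha_7, alpha_9} form a chain of 5 nodes with a fork of two nodes at one end (D_7), and {alpha_6, alpha_8} form two nodes joined by a triple edge (G_2). A semisimple Lie algebra decomposes uniquely as the direct sum of simple ideals, one per connected component of its Dynkin diagram, so g ≅ D_7 ⊕ G_2 (dimension 91 + 14 = 105).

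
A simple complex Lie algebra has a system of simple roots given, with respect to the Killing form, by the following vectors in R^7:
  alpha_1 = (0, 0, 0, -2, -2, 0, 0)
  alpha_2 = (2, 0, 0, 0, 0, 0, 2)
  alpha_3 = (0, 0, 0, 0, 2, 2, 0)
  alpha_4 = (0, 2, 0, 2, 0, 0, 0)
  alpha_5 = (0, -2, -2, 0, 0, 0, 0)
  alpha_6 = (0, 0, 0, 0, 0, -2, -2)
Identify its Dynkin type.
Compute the Cartan integers a_ij = 2(alpha_i, alpha_j)/(alpha_j, alpha_j); the resulting 6x6 Cartan matrix is
[[2, 0, -1, -1, 0, 0], [0, 2, 0, 0, 0, -1], [-1, 0, 2, 0, 0, -1], [-1, 0, 0, 2, -1, 0], [0, 0, 0, -1, 2, 0], [0, -1, -1, 0, 0, 2]].
All simple roots have the same length, so the diagram is simply laced. The associated Dynkin diagram is a chain of 6 nodes with single edges (A_6), so the type is A_6 (the algebra sl(7)).

A_6 (sl(7))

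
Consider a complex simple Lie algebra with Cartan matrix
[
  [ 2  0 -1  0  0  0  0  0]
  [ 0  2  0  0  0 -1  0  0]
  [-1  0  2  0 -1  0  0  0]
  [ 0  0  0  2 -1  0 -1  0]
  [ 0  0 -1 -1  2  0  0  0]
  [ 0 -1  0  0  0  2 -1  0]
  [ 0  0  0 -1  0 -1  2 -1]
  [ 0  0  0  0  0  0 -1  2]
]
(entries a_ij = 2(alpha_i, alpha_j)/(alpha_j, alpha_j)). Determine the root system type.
E_8

The matrix has rank 8 with 2's on the diagonal. Reading the off-diagonal entries as Dynkin edges (a single edge where a_ij = a_ji = -1; a double or triple edge where a_ij * a_ji = 2 or 3), the diagram is a chain of 7 nodes with one extra node attached to the third node from one end (E_8). One simple-root ordering that puts it in standard form is (alpha_2, alpha_8, alpha_6, alpha_7, alpha_4, alpha_5, alpha_3, alpha_1). So the algebra is type E_8.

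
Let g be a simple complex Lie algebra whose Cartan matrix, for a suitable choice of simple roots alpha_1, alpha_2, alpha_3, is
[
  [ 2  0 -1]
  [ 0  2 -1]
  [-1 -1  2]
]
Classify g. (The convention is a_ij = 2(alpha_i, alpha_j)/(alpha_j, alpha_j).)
The matrix has rank 3 with 2's on the diagonal. Reading the off-diagonal entries as Dynkin edges (a single edge where a_ij = a_ji = -1; a double or triple edge where a_ij * a_ji = 2 or 3), the diagram is a chain of 3 nodes with single edges (A_3). One simple-root ordering that puts it in standard form is (alpha_2, alpha_3, alpha_1). So the algebra is type A_3, i.e. sl(4).

A_3 (sl(4))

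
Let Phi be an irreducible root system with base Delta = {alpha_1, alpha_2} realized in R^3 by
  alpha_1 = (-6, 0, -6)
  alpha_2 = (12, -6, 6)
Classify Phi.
G2

Compute the Cartan integers a_ij = 2(alpha_i, alpha_j)/(alpha_j, alpha_j); the resulting 2x2 Cartan matrix is
[[2, -1], [-3, 2]].
The roots have two lengths (squared-length ratio 3:1); the short ones are alpha_{1}. The associated Dynkin diagram is two nodes joined by a triple edge (G_2), so the type is G_2.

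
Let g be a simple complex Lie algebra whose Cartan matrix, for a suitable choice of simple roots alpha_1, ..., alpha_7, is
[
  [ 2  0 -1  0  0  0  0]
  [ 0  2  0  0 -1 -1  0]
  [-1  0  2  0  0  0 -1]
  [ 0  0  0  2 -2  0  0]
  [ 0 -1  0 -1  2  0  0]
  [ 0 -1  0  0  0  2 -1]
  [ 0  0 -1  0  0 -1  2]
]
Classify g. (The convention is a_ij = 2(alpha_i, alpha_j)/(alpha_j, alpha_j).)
The matrix has rank 7 with 2's on the diagonal. Reading the off-diagonal entries as Dynkin edges (a single edge where a_ij = a_ji = -1; a double or triple edge where a_ij * a_ji = 2 or 3), the diagram is a chain of 7 nodes with a double edge at one end; the terminal node there is the unique long simple root (C_7). One simple-root ordering that puts it in standard form is (alpha_1, alpha_3, alpha_7, alpha_6, alpha_2, alpha_5, alpha_4). So the algebra is type C_7, i.e. sp(14).

type C_7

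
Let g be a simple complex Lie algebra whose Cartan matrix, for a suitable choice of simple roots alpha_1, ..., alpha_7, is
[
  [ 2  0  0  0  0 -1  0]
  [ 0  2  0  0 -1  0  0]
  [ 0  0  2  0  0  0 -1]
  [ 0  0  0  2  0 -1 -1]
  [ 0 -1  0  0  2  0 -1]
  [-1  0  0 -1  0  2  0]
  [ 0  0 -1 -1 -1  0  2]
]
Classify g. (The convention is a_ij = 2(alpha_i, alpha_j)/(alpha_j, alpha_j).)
E_7

The matrix has rank 7 with 2's on the diagonal. Reading the off-diagonal entries as Dynkin edges (a single edge where a_ij = a_ji = -1; a double or triple edge where a_ij * a_ji = 2 or 3), the diagram is a chain of 6 nodes with one extra node attached to the third node from one end (E_7). One simple-root ordering that puts it in standard form is (alpha_2, alpha_3, alpha_5, alpha_7, alpha_4, alpha_6, alpha_1). So the algebra is type E_7.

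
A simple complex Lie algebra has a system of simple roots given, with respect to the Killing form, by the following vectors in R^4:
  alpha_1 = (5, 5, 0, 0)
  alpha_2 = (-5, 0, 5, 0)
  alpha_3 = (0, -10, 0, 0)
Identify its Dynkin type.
Compute the Cartan integers a_ij = 2(alpha_i, alpha_j)/(alpha_j, alpha_j); the resulting 3x3 Cartan matrix is
[[2, -1, -1], [-1, 2, 0], [-2, 0, 2]].
The roots have two lengths (squared-length ratio 2:1); the short ones are alpha_{1,2}. The associated Dynkin diagram is a chain of 3 nodes with a double edge at one end; the terminal node there is the unique long simple root (C_3), so the type is C_3 (the algebra sp(6)).

C_3 (sp(6))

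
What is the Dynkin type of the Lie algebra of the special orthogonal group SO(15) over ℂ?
This is so(15) with 15 odd, which has dimension 15(15-1)/2 = 105 and rank (15-1)/2 = 7. In the classification of classical Lie algebras, the orthogonal algebra so(2n+1) in an odd number of variables has type B_n; here n = 7, so the Dynkin diagram is a chain of 7 nodes with a double edge at one end; the terminal node there is the unique short simple root (B_7). Hence the type is B_7.

B_7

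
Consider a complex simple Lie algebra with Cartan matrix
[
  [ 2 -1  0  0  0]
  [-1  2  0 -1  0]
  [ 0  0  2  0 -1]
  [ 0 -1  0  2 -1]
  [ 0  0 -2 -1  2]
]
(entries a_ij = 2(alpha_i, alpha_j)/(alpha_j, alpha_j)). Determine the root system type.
B_5 (so(11))

The matrix has rank 5 with 2's on the diagonal. Reading the off-diagonal entries as Dynkin edges (a single edge where a_ij = a_ji = -1; a double or triple edge where a_ij * a_ji = 2 or 3), the diagram is a chain of 5 nodes with a double edge at one end; the terminal node there is the unique short simple root (B_5). One simple-root ordering that puts it in standard form is (alpha_1, alpha_2, alpha_4, alpha_5, alpha_3). So the algebra is type B_5, i.e. so(11).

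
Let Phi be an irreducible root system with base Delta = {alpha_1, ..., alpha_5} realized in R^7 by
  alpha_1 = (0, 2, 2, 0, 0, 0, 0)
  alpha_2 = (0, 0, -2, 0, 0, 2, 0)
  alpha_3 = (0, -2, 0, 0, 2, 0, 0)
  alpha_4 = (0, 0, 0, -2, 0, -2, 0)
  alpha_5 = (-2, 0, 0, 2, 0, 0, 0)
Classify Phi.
Compute the Cartan integers a_ij = 2(alpha_i, alpha_j)/(alpha_j, alpha_j); the resulting 5x5 Cartan matrix is
[[2, -1, -1, 0, 0], [-1, 2, 0, -1, 0], [-1, 0, 2, 0, 0], [0, -1, 0, 2, -1], [0, 0, 0, -1, 2]].
All simple roots have the same length, so the diagram is simply laced. The associated Dynkin diagram is a chain of 5 nodes with single edges (A_5), so the type is A_5 (the algebra sl(6)).

A5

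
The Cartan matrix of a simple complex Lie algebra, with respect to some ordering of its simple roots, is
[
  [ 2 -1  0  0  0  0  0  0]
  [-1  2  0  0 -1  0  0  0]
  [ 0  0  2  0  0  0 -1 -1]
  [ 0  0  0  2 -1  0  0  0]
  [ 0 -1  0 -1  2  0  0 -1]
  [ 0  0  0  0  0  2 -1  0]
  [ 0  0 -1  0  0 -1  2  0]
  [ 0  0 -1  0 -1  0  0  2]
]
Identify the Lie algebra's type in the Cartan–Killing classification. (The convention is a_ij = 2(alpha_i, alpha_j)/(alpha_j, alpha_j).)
The matrix has rank 8 with 2's on the diagonal. Reading the off-diagonal entries as Dynkin edges (a single edge where a_ij = a_ji = -1; a double or triple edge where a_ij * a_ji = 2 or 3), the diagram is a chain of 7 nodes with one extra node attached to the third node from one end (E_8). One simple-root ordering that puts it in standard form is (alpha_1, alpha_4, alpha_2, alpha_5, alpha_8, alpha_3, alpha_7, alpha_6). So the algebra is type E_8.

E8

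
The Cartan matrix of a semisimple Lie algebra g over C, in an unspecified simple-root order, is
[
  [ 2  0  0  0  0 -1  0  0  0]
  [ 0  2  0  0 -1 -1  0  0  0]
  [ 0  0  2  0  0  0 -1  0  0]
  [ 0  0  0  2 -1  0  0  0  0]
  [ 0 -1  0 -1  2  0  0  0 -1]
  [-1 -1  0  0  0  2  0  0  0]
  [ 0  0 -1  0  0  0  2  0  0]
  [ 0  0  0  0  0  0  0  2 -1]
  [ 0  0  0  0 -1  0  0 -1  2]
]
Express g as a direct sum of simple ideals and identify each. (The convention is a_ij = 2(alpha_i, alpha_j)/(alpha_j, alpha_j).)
The diagram associated to this matrix has two connected components: the simple roots {alpha_3, alpha_7} form a chain of 2 nodes with single edges (A_2), and {alpha_1, alpha_2, alpha_4, alpha_5, alpha_6, alpha_8, alpha_9} form a chain of 6 nodes with one extra node attached to the third node from one end (E_7). A semisimple Lie algebra decomposes uniquely as the direct sum of simple ideals, one per connected component of its Dynkin diagram, so g ≅ A_2 ⊕ E_7 (dimension 8 + 133 = 141).

A2 ⊕ E7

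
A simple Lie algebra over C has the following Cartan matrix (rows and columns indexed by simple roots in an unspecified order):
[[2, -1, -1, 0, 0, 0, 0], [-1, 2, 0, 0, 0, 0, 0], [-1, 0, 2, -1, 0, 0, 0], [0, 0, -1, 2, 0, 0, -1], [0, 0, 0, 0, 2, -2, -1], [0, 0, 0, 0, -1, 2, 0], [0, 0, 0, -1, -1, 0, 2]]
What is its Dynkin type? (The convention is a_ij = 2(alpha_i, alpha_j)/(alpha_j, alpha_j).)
B_7 (so(15))

The matrix has rank 7 with 2's on the diagonal. Reading the off-diagonal entries as Dynkin edges (a single edge where a_ij = a_ji = -1; a double or triple edge where a_ij * a_ji = 2 or 3), the diagram is a chain of 7 nodes with a double edge at one end; the terminal node there is the unique short simple root (B_7). One simple-root ordering that puts it in standard form is (alpha_2, alpha_1, alpha_3, alpha_4, alpha_7, alpha_5, alpha_6). So the algebra is type B_7, i.e. so(15).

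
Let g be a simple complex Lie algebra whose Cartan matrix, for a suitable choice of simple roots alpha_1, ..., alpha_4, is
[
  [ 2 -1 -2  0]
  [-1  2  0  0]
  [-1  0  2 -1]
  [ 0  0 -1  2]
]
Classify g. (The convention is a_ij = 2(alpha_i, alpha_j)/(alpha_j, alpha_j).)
The matrix has rank 4 with 2's on the diagonal. Reading the off-diagonal entries as Dynkin edges (a single edge where a_ij = a_ji = -1; a double or triple edge where a_ij * a_ji = 2 or 3), the diagram is a chain of 4 nodes with a double edge between the middle two (F_4). One simple-root ordering that puts it in standard form is (alpha_2, alpha_1, alpha_3, alpha_4). So the algebra is type F_4.

type F_4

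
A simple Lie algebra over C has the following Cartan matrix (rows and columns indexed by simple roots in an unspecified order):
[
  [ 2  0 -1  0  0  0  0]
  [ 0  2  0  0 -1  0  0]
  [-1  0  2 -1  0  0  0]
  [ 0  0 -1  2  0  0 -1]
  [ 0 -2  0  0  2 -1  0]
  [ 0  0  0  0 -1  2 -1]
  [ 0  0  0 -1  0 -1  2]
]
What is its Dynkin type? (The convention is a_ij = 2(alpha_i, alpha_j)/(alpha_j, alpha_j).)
type B_7

The matrix has rank 7 with 2's on the diagonal. Reading the off-diagonal entries as Dynkin edges (a single edge where a_ij = a_ji = -1; a double or triple edge where a_ij * a_ji = 2 or 3), the diagram is a chain of 7 nodes with a double edge at one end; the terminal node there is the unique short simple root (B_7). One simple-root ordering that puts it in standard form is (alpha_1, alpha_3, alpha_4, alpha_7, alpha_6, alpha_5, alpha_2). So the algebra is type B_7, i.e. so(15).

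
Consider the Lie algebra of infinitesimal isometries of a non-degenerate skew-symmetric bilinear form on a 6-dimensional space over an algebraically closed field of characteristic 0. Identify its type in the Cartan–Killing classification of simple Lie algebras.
This is sp(6), which has dimension 6(6+1)/2 = 21 and rank 6/2 = 3. In the classification of classical Lie algebras, the symplectic algebra sp(2n) has type C_n; here n = 3, so the Dynkin diagram is a chain of 3 nodes with a double edge at one end; the terminal node there is the unique long simple root (C_3). Hence the type is C_3.

C_3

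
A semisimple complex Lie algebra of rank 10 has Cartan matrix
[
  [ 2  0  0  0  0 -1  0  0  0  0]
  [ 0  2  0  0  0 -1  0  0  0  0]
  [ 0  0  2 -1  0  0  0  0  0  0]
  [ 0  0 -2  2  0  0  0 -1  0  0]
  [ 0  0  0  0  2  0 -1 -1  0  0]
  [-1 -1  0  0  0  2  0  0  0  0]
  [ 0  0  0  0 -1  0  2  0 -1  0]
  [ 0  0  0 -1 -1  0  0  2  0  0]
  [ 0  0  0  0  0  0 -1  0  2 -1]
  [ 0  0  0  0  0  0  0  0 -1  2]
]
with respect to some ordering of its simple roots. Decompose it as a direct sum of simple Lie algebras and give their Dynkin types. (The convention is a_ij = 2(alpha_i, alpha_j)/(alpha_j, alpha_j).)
The diagram associated to this matrix has two connected components: the simple roots {alpha_1, alpha_2, alpha_6} form a chain of 3 nodes with single edges (A_3), and {alpha_3, alpha_4, alpha_5, alpha_7, alpha_8, alpha_9, alpha_10} form a chain of 7 nodes with a double edge at one end; the terminal node there is the unique short simple root (B_7). A semisimple Lie algebra decomposes uniquely as the direct sum of simple ideals, one per connected component of its Dynkin diagram, so g ≅ A_3 ⊕ B_7 (dimension 15 + 105 = 120).

A3 + B7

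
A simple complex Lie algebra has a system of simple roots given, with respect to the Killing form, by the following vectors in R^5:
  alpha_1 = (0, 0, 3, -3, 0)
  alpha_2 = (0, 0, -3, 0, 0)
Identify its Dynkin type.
B_2 (so(5))

Compute the Cartan integers a_ij = 2(alpha_i, alpha_j)/(alpha_j, alpha_j); the resulting 2x2 Cartan matrix is
[[2, -2], [-1, 2]].
The roots have two lengths (squared-length ratio 2:1); the short ones are alpha_{2}. The associated Dynkin diagram is a chain of 2 nodes with a double edge at one end; the terminal node there is the unique short simple root (B_2), so the type is B_2 (the algebra so(5)).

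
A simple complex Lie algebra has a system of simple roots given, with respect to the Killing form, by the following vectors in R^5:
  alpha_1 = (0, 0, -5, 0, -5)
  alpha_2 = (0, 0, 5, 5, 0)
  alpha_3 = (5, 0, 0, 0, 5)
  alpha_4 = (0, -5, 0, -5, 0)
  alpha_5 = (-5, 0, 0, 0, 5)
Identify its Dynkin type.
Compute the Cartan integers a_ij = 2(alpha_i, alpha_j)/(alpha_j, alpha_j); the resulting 5x5 Cartan matrix is
[[2, -1, -1, 0, -1], [-1, 2, 0, -1, 0], [-1, 0, 2, 0, 0], [0, -1, 0, 2, 0], [-1, 0, 0, 0, 2]].
All simple roots have the same length, so the diagram is simply laced. The associated Dynkin diagram is a chain of 3 nodes with a fork of two nodes at one end (D_5), so the type is D_5 (the algebra so(10)).

D_5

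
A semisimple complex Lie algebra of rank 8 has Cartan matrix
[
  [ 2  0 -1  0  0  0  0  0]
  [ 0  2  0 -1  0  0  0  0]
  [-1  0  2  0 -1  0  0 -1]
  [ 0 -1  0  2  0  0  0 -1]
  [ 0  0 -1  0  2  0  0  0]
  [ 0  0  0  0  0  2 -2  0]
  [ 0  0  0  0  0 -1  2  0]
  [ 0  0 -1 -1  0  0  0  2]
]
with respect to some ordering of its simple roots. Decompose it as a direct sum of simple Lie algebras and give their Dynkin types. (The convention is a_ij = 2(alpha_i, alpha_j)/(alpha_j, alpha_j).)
B_2 + D_6

The diagram associated to this matrix has two connected components: the simple roots {alpha_6, alpha_7} form a chain of 2 nodes with a double edge at one end; the terminal node there is the unique short simple root (B_2), and {alpha_1, alpha_2, alpha_3, alpha_4, alpha_5, alpha_8} form a chain of 4 nodes with a fork of two nodes at one end (D_6). A semisimple Lie algebra decomposes uniquely as the direct sum of simple ideals, one per connected component of its Dynkin diagram, so g ≅ B_2 ⊕ D_6 (dimension 10 + 66 = 76).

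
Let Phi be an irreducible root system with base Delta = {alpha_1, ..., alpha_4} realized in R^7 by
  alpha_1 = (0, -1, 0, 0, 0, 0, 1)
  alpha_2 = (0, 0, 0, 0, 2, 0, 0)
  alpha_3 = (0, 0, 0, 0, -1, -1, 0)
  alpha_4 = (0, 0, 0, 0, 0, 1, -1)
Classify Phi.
C_4

Compute the Cartan integers a_ij = 2(alpha_i, alpha_j)/(alpha_j, alpha_j); the resulting 4x4 Cartan matrix is
[[2, 0, 0, -1], [0, 2, -2, 0], [0, -1, 2, -1], [-1, 0, -1, 2]].
The roots have two lengths (squared-length ratio 2:1); the short ones are alpha_{1,3,4}. The associated Dynkin diagram is a chain of 4 nodes with a double edge at one end; the terminal node there is the unique long simple root (C_4), so the type is C_4 (the algebra sp(8)).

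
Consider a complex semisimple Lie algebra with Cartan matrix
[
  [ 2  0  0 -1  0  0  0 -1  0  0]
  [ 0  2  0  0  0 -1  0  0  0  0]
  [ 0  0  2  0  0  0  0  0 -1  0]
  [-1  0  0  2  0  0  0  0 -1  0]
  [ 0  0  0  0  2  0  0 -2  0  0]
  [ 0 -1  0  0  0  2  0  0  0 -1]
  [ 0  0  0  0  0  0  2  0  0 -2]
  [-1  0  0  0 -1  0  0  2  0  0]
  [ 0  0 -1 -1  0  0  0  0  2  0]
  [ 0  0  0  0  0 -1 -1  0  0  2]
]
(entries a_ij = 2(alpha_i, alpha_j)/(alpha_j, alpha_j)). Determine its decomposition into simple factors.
C4 + C6

The diagram associated to this matrix has two connected components: the simple roots {alpha_2, alpha_6, alpha_7, alpha_10} form a chain of 4 nodes with a double edge at one end; the terminal node there is the unique long simple root (C_4), and {alpha_1, alpha_3, alpha_4, alpha_5, alpha_8, alpha_9} form a chain of 6 nodes with a double edge at one end; the terminal node there is the unique long simple root (C_6). A semisimple Lie algebra decomposes uniquely as the direct sum of simple ideals, one per connected component of its Dynkin diagram, so g ≅ C_4 ⊕ C_6 (dimension 36 + 78 = 114).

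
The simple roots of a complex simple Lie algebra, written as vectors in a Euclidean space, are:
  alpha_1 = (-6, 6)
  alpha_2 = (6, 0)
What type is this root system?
B_2 (so(5))

Compute the Cartan integers a_ij = 2(alpha_i, alpha_j)/(alpha_j, alpha_j); the resulting 2x2 Cartan matrix is
[[2, -2], [-1, 2]].
The roots have two lengths (squared-length ratio 2:1); the short ones are alpha_{2}. The associated Dynkin diagram is a chain of 2 nodes with a double edge at one end; the terminal node there is the unique short simple root (B_2), so the type is B_2 (the algebra so(5)).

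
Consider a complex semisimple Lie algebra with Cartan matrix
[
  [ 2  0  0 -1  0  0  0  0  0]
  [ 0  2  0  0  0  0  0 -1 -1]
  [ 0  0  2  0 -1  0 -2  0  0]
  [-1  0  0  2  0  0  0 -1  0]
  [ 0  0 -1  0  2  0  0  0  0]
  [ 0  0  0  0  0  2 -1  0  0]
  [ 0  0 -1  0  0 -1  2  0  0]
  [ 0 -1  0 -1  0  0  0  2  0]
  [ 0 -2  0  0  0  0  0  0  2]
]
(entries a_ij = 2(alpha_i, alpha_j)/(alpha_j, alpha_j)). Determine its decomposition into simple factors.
The diagram associated to this matrix has two connected components: the simple roots {alpha_1, alpha_2, alpha_4, alpha_8, alpha_9} form a chain of 5 nodes with a double edge at one end; the terminal node there is the unique long simple root (C_5), and {alpha_3, alpha_5, alpha_6, alpha_7} form a chain of 4 nodes with a double edge between the middle two (F_4). A semisimple Lie algebra decomposes uniquely as the direct sum of simple ideals, one per connected component of its Dynkin diagram, so g ≅ C_5 ⊕ F_4 (dimension 55 + 52 = 107).

type C_5 + type F_4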